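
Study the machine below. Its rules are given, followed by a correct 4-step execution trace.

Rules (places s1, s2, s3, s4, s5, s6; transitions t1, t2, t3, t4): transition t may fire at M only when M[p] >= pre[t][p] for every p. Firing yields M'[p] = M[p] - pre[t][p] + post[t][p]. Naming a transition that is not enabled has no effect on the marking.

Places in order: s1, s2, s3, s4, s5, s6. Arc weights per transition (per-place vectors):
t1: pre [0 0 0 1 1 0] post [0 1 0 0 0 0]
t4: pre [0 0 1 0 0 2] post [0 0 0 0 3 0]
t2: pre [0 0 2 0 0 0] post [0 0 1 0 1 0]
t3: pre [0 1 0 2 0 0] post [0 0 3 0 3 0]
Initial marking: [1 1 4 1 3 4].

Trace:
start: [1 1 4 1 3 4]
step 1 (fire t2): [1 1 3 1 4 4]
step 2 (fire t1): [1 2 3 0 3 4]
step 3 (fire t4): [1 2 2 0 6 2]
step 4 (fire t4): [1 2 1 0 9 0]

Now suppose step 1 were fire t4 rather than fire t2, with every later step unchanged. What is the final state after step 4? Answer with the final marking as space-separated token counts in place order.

(re-executing from step 1 with the substitution; state before step 1: [1 1 4 1 3 4])
step 1 (fire t4): [1 1 3 1 6 2]
step 2 (fire t1): [1 2 3 0 5 2]
step 3 (fire t4): [1 2 2 0 8 0]
step 4 (fire t4): [1 2 2 0 8 0]

1 2 2 0 8 0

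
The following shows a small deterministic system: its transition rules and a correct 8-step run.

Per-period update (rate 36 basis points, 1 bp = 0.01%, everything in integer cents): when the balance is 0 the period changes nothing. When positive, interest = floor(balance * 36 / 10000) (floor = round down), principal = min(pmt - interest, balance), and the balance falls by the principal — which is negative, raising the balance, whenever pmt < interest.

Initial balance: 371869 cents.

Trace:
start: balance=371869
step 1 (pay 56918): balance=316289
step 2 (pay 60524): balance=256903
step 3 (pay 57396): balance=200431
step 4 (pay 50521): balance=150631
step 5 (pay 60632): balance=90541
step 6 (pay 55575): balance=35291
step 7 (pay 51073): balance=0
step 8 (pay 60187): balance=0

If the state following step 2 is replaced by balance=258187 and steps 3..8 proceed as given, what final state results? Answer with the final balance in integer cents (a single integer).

state after step 2 := balance=258187
step 3 (pay 57396): balance=201720
step 4 (pay 50521): balance=151925
step 5 (pay 60632): balance=91839
step 6 (pay 55575): balance=36594
step 7 (pay 51073): balance=0
step 8 (pay 60187): balance=0

0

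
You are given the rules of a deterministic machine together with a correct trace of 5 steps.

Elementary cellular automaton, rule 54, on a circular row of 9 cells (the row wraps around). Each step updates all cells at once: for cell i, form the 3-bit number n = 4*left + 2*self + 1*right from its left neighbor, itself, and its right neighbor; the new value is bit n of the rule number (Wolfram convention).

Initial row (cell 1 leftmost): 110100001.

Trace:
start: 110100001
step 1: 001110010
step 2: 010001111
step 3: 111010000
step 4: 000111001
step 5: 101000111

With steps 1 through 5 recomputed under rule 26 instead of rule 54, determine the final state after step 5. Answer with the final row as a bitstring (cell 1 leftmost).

(re-executing steps 1..5 under rule 26; state before step 1: 110100001)
step 1: 000010011
step 2: 100101110
step 3: 011001000
step 4: 110110100
step 5: 100100011

100100011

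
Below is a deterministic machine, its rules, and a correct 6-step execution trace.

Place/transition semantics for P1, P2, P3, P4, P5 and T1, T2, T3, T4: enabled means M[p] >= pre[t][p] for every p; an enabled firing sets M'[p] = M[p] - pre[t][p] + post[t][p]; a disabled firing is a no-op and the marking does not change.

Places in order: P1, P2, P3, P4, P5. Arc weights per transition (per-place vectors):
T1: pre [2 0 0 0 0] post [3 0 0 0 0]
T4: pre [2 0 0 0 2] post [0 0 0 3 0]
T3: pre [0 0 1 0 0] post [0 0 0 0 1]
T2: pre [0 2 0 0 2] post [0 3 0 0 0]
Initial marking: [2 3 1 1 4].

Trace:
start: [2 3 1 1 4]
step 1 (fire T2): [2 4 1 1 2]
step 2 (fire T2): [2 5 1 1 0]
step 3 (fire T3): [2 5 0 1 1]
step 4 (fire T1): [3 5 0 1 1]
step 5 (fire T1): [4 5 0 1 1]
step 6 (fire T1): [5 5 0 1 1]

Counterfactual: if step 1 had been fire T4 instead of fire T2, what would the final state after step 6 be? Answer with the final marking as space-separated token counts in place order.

(re-executing from step 1 with the substitution; state before step 1: [2 3 1 1 4])
step 1 (fire T4): [0 3 1 4 2]
step 2 (fire T2): [0 4 1 4 0]
step 3 (fire T3): [0 4 0 4 1]
step 4 (fire T1): [0 4 0 4 1]
step 5 (fire T1): [0 4 0 4 1]
step 6 (fire T1): [0 4 0 4 1]

0 4 0 4 1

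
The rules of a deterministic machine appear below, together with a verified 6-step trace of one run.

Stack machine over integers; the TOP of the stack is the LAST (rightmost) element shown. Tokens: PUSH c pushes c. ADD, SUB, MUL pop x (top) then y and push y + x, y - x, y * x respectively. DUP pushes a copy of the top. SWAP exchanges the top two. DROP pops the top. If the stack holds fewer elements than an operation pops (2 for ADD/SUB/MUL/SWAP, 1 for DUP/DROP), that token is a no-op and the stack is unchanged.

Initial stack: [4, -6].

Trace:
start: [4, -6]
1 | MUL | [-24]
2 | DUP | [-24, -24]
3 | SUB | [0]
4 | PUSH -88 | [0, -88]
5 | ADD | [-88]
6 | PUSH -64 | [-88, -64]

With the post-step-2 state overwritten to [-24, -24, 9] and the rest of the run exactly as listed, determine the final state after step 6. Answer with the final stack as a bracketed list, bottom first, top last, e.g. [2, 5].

state after step 2 := [-24, -24, 9]
3 | SUB | [-24, -33]
4 | PUSH -88 | [-24, -33, -88]
5 | ADD | [-24, -121]
6 | PUSH -64 | [-24, -121, -64]

[-24, -121, -64]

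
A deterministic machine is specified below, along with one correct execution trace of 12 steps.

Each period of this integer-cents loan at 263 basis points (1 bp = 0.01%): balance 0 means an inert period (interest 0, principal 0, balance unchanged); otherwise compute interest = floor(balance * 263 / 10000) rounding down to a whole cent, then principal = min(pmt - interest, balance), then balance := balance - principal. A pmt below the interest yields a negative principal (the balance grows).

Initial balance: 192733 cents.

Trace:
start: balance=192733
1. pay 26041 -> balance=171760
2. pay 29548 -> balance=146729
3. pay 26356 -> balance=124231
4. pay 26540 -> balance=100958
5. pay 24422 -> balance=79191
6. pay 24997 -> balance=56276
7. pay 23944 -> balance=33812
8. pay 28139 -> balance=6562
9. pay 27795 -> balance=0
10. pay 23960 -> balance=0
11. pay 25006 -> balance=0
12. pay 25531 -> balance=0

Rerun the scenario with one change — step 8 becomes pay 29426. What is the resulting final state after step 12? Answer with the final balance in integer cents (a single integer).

0

(re-executing from step 8 with the substitution; state before step 8: balance=33812)
8. pay 29426 -> balance=5275
9. pay 27795 -> balance=0
10. pay 23960 -> balance=0
11. pay 25006 -> balance=0
12. pay 25531 -> balance=0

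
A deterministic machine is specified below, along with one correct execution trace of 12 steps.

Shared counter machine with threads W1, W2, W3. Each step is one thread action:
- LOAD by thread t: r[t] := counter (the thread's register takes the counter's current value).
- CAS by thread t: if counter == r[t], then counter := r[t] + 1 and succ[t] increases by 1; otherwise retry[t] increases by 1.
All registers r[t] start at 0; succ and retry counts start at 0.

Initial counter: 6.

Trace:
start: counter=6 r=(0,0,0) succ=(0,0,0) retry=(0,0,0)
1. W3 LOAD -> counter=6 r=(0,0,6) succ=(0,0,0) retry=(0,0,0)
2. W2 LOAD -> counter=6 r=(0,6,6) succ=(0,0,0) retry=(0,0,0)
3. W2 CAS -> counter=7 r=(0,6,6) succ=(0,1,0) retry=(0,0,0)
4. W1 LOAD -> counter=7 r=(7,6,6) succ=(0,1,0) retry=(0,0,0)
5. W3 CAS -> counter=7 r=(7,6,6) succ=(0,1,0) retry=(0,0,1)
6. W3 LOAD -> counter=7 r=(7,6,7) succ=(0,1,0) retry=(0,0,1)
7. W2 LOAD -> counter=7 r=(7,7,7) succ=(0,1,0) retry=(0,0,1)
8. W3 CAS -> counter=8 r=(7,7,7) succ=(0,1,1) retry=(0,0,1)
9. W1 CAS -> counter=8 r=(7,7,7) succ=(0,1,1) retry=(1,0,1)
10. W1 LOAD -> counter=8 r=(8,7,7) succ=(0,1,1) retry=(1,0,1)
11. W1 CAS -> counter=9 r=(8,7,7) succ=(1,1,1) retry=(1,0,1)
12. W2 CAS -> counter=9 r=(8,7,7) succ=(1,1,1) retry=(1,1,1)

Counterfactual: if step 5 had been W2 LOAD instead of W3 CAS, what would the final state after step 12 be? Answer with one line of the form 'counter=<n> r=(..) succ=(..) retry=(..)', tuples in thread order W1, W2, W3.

(re-executing from step 5 with the substitution; state before step 5: counter=7 r=(7,6,6) succ=(0,1,0) retry=(0,0,0))
5. W2 LOAD -> counter=7 r=(7,7,6) succ=(0,1,0) retry=(0,0,0)
6. W3 LOAD -> counter=7 r=(7,7,7) succ=(0,1,0) retry=(0,0,0)
7. W2 LOAD -> counter=7 r=(7,7,7) succ=(0,1,0) retry=(0,0,0)
8. W3 CAS -> counter=8 r=(7,7,7) succ=(0,1,1) retry=(0,0,0)
9. W1 CAS -> counter=8 r=(7,7,7) succ=(0,1,1) retry=(1,0,0)
10. W1 LOAD -> counter=8 r=(8,7,7) succ=(0,1,1) retry=(1,0,0)
11. W1 CAS -> counter=9 r=(8,7,7) succ=(1,1,1) retry=(1,0,0)
12. W2 CAS -> counter=9 r=(8,7,7) succ=(1,1,1) retry=(1,1,0)

counter=9 r=(8,7,7) succ=(1,1,1) retry=(1,1,0)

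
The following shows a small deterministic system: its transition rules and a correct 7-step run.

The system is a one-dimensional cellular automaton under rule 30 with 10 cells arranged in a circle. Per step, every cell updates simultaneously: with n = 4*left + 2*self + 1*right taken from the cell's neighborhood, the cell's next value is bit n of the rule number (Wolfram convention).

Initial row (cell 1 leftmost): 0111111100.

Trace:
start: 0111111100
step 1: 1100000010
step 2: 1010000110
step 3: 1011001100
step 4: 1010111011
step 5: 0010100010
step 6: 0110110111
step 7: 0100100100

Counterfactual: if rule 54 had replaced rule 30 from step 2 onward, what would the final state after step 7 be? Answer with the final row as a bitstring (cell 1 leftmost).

1000011110

(re-executing steps 2..7 under rule 54; state before step 2: 1100000010)
step 2: 0010000111
step 3: 1111001000
step 4: 0000111101
step 5: 1001000011
step 6: 0111100100
step 7: 1000011110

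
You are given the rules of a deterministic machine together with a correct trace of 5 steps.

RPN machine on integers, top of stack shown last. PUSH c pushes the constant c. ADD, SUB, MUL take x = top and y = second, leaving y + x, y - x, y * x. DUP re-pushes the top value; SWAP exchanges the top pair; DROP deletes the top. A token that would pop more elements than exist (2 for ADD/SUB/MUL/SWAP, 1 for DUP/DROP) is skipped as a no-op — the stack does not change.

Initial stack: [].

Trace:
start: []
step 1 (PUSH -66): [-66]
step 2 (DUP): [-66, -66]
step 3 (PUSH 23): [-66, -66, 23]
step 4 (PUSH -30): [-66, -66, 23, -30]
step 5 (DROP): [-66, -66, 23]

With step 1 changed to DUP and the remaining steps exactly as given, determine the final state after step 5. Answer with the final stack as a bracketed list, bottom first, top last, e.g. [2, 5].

[23]

(re-executing from step 1 with the substitution; state before step 1: [])
step 1 (DUP): []
step 2 (DUP): []
step 3 (PUSH 23): [23]
step 4 (PUSH -30): [23, -30]
step 5 (DROP): [23]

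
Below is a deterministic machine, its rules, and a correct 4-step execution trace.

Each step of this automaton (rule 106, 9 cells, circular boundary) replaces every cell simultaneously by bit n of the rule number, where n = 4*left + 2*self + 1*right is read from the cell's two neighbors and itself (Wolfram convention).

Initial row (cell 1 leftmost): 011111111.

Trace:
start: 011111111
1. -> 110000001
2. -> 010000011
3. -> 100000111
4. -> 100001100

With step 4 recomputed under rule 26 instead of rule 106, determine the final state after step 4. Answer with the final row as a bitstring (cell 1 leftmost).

(re-executing step 4 under rule 26; state before step 4: 100000111)
4. -> 010001100

010001100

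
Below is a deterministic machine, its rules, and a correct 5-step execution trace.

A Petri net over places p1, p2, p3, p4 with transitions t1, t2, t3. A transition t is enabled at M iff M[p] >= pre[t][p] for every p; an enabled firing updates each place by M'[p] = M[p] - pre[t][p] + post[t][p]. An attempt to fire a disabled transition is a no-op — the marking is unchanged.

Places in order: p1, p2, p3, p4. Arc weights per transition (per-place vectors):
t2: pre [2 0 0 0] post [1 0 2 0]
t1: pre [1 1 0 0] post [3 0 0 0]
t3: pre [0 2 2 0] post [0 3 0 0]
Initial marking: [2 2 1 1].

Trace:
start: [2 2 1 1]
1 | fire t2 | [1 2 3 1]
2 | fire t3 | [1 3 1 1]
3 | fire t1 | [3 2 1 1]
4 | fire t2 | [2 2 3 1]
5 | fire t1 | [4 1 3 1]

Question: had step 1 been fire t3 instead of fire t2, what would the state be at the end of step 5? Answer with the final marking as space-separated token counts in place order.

(re-executing from step 1 with the substitution; state before step 1: [2 2 1 1])
1 | fire t3 | [2 2 1 1]
2 | fire t3 | [2 2 1 1]
3 | fire t1 | [4 1 1 1]
4 | fire t2 | [3 1 3 1]
5 | fire t1 | [5 0 3 1]

5 0 3 1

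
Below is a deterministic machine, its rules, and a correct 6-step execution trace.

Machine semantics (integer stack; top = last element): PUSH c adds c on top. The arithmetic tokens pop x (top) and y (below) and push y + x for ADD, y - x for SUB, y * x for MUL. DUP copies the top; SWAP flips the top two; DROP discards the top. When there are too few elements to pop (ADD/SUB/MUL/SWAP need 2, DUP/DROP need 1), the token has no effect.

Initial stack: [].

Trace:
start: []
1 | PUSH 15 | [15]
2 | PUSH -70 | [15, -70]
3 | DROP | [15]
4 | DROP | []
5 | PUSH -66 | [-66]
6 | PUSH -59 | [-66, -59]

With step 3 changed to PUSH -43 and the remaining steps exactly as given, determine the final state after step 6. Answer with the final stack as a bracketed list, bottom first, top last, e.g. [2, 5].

[15, -70, -66, -59]

(re-executing from step 3 with the substitution; state before step 3: [15, -70])
3 | PUSH -43 | [15, -70, -43]
4 | DROP | [15, -70]
5 | PUSH -66 | [15, -70, -66]
6 | PUSH -59 | [15, -70, -66, -59]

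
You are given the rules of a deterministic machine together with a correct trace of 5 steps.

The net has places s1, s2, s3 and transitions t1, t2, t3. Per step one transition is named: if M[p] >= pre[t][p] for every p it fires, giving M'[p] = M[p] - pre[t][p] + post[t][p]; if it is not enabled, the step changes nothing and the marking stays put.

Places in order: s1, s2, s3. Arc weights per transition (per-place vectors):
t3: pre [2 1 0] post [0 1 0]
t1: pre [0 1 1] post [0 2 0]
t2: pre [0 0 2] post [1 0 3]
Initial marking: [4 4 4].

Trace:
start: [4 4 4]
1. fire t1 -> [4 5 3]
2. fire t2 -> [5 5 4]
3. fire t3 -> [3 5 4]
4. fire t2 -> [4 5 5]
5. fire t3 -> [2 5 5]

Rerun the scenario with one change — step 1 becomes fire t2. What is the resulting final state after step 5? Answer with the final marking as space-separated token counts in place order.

(re-executing from step 1 with the substitution; state before step 1: [4 4 4])
1. fire t2 -> [5 4 5]
2. fire t2 -> [6 4 6]
3. fire t3 -> [4 4 6]
4. fire t2 -> [5 4 7]
5. fire t3 -> [3 4 7]

3 4 7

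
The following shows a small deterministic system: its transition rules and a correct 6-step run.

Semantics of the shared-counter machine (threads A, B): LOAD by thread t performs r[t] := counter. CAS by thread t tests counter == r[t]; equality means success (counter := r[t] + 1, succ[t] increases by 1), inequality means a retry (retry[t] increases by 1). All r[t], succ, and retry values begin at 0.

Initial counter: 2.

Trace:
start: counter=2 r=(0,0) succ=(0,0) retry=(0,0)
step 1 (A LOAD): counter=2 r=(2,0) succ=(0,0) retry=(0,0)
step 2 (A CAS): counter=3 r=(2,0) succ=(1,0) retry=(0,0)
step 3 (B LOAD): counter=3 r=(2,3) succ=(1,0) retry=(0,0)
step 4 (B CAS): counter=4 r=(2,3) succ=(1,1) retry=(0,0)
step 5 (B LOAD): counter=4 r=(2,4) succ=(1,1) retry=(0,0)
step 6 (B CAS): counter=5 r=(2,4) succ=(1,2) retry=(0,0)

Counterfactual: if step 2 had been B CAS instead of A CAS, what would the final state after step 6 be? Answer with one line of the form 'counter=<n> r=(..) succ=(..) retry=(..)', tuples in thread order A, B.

counter=4 r=(2,3) succ=(0,2) retry=(0,1)

(re-executing from step 2 with the substitution; state before step 2: counter=2 r=(2,0) succ=(0,0) retry=(0,0))
step 2 (B CAS): counter=2 r=(2,0) succ=(0,0) retry=(0,1)
step 3 (B LOAD): counter=2 r=(2,2) succ=(0,0) retry=(0,1)
step 4 (B CAS): counter=3 r=(2,2) succ=(0,1) retry=(0,1)
step 5 (B LOAD): counter=3 r=(2,3) succ=(0,1) retry=(0,1)
step 6 (B CAS): counter=4 r=(2,3) succ=(0,2) retry=(0,1)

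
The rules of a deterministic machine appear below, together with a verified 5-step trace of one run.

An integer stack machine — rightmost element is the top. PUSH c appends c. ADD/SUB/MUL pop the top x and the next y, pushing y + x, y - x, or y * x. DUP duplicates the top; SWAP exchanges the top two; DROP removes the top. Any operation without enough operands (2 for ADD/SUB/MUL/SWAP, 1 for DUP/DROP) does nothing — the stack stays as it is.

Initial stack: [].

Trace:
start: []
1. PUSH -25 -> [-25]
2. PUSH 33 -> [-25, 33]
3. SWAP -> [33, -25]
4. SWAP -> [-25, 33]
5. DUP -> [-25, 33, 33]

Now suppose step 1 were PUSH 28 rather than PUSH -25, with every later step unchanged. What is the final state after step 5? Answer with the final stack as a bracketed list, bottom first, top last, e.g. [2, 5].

(re-executing from step 1 with the substitution; state before step 1: [])
1. PUSH 28 -> [28]
2. PUSH 33 -> [28, 33]
3. SWAP -> [33, 28]
4. SWAP -> [28, 33]
5. DUP -> [28, 33, 33]

[28, 33, 33]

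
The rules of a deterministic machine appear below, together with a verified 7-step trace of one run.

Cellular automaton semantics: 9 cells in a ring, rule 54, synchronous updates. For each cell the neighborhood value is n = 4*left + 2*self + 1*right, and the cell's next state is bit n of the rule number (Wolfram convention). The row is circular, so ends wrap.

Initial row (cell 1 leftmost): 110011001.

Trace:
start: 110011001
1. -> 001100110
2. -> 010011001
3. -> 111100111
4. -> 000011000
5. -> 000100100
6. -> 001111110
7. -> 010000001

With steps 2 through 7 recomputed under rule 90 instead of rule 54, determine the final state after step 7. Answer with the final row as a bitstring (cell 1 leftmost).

000111100

(re-executing steps 2..7 under rule 90; state before step 2: 001100110)
2. -> 011111111
3. -> 010000001
4. -> 001000010
5. -> 010100101
6. -> 000011000
7. -> 000111100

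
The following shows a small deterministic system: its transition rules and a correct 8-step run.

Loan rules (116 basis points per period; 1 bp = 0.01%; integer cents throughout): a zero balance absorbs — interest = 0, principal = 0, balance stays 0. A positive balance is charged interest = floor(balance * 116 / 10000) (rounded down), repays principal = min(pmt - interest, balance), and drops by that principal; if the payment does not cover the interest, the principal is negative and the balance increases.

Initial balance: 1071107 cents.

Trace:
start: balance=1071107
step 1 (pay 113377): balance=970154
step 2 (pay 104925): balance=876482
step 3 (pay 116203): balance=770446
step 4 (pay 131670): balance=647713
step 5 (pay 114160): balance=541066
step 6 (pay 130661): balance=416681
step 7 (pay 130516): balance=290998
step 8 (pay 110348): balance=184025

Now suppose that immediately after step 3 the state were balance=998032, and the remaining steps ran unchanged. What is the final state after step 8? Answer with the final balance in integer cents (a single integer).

state after step 3 := balance=998032
step 4 (pay 131670): balance=877939
step 5 (pay 114160): balance=773963
step 6 (pay 130661): balance=652279
step 7 (pay 130516): balance=529329
step 8 (pay 110348): balance=425121

425121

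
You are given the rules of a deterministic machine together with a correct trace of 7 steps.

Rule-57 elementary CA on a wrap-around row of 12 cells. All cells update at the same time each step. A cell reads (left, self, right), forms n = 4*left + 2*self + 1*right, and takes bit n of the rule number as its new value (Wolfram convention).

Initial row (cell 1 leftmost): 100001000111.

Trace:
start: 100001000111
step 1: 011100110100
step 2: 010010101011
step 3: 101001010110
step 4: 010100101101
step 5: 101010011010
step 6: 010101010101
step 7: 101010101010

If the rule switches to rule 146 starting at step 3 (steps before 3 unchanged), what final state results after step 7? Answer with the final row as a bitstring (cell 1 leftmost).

100001010010

(re-executing steps 3..7 under rule 146; state before step 3: 010010101011)
step 3: 001100000000
step 4: 010010000000
step 5: 101101000000
step 6: 000000100001
step 7: 100001010010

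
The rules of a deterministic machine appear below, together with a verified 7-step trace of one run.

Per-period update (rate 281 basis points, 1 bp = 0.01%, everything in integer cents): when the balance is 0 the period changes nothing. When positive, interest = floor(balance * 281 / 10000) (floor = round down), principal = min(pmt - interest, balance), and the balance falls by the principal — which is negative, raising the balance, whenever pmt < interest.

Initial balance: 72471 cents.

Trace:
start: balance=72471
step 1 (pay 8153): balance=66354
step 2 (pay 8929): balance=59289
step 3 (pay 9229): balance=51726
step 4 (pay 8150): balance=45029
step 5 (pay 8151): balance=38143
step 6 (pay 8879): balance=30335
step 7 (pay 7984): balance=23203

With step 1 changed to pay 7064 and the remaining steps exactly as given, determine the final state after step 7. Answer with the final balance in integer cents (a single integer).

(re-executing from step 1 with the substitution; state before step 1: balance=72471)
step 1 (pay 7064): balance=67443
step 2 (pay 8929): balance=60409
step 3 (pay 9229): balance=52877
step 4 (pay 8150): balance=46212
step 5 (pay 8151): balance=39359
step 6 (pay 8879): balance=31585
step 7 (pay 7984): balance=24488

24488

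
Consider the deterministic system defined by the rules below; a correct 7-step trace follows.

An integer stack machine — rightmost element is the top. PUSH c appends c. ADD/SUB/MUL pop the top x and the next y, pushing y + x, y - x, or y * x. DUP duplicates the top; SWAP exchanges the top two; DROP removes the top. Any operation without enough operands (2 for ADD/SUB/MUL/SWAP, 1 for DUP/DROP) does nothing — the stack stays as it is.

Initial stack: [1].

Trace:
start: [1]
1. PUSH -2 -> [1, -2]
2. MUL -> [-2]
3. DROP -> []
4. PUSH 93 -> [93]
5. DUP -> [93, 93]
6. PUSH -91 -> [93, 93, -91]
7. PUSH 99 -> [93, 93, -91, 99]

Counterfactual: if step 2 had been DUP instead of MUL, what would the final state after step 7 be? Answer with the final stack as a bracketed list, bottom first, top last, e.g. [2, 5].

(re-executing from step 2 with the substitution; state before step 2: [1, -2])
2. DUP -> [1, -2, -2]
3. DROP -> [1, -2]
4. PUSH 93 -> [1, -2, 93]
5. DUP -> [1, -2, 93, 93]
6. PUSH -91 -> [1, -2, 93, 93, -91]
7. PUSH 99 -> [1, -2, 93, 93, -91, 99]

[1, -2, 93, 93, -91, 99]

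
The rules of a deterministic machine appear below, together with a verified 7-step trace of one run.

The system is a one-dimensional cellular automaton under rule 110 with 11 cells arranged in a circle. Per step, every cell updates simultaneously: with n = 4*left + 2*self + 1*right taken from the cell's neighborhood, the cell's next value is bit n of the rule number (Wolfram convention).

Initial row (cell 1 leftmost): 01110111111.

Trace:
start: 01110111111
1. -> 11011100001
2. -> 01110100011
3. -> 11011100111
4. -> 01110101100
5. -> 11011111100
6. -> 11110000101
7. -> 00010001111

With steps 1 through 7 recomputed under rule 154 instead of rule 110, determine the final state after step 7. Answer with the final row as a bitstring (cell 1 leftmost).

11110011001

(re-executing steps 1..7 under rule 154; state before step 1: 01110111111)
1. -> 01100111110
2. -> 11011111101
3. -> 10011111001
4. -> 01111110111
5. -> 01111100110
6. -> 11111011101
7. -> 11110011001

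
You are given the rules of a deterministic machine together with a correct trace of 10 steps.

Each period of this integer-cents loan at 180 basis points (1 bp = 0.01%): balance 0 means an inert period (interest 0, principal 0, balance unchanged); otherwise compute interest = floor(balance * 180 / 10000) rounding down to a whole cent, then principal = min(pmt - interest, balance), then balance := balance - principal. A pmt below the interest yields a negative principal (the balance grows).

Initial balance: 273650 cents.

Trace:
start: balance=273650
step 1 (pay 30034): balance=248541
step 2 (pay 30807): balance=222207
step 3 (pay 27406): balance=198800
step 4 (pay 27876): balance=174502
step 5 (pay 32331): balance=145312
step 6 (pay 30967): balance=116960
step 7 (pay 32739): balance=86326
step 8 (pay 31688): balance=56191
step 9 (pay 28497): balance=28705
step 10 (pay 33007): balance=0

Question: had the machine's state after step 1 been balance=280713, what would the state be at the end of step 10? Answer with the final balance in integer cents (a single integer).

state after step 1 := balance=280713
step 2 (pay 30807): balance=254958
step 3 (pay 27406): balance=232141
step 4 (pay 27876): balance=208443
step 5 (pay 32331): balance=179863
step 6 (pay 30967): balance=152133
step 7 (pay 32739): balance=122132
step 8 (pay 31688): balance=92642
step 9 (pay 28497): balance=65812
step 10 (pay 33007): balance=33989

33989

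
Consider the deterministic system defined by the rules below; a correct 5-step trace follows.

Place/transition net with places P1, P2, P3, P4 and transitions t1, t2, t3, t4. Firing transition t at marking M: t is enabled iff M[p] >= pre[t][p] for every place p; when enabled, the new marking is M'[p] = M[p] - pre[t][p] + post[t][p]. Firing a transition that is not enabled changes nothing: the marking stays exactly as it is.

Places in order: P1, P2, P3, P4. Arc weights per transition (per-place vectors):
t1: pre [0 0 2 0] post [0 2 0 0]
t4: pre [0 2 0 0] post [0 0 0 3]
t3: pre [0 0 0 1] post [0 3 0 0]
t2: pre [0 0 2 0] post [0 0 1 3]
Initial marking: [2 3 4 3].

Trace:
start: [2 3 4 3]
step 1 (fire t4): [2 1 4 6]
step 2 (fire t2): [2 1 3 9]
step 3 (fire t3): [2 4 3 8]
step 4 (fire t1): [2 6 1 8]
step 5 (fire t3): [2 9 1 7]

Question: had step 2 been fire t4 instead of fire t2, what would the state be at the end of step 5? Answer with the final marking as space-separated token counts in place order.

(re-executing from step 2 with the substitution; state before step 2: [2 1 4 6])
step 2 (fire t4): [2 1 4 6]
step 3 (fire t3): [2 4 4 5]
step 4 (fire t1): [2 6 2 5]
step 5 (fire t3): [2 9 2 4]

2 9 2 4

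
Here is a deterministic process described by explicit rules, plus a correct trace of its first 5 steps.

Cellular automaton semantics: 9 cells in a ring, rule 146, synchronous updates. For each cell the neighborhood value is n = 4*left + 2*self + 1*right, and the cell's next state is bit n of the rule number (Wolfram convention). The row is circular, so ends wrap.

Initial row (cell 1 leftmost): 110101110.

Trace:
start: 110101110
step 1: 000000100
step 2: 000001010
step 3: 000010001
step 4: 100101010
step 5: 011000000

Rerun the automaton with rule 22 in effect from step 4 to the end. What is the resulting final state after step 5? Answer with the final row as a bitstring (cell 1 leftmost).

(re-executing steps 4..5 under rule 22; state before step 4: 000010001)
step 4: 100111011
step 5: 011000000

011000000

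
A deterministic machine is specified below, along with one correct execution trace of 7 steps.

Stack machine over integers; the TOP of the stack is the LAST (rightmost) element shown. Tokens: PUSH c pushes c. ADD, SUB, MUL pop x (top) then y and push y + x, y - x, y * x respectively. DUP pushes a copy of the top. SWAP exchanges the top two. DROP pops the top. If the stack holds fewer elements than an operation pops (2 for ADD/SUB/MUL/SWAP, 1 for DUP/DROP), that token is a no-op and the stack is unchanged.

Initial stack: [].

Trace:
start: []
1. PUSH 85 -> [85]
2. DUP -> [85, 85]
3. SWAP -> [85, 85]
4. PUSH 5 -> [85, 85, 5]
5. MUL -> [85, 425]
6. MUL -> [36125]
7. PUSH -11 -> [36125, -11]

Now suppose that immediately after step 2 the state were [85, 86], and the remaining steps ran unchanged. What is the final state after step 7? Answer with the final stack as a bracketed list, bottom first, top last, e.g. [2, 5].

[36550, -11]

state after step 2 := [85, 86]
3. SWAP -> [86, 85]
4. PUSH 5 -> [86, 85, 5]
5. MUL -> [86, 425]
6. MUL -> [36550]
7. PUSH -11 -> [36550, -11]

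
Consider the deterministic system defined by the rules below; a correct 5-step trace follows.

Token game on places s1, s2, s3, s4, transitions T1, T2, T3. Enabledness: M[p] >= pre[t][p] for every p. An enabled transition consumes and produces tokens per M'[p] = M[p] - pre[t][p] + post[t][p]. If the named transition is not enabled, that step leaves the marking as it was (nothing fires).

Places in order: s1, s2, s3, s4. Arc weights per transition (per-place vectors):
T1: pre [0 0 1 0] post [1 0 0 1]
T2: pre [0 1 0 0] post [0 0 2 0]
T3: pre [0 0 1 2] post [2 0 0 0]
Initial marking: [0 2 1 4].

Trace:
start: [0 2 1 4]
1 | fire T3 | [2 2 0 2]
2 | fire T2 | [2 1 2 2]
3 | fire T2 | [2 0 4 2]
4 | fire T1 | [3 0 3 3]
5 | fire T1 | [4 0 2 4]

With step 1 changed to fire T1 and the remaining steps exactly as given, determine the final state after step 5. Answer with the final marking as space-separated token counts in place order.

3 0 2 7

(re-executing from step 1 with the substitution; state before step 1: [0 2 1 4])
1 | fire T1 | [1 2 0 5]
2 | fire T2 | [1 1 2 5]
3 | fire T2 | [1 0 4 5]
4 | fire T1 | [2 0 3 6]
5 | fire T1 | [3 0 2 7]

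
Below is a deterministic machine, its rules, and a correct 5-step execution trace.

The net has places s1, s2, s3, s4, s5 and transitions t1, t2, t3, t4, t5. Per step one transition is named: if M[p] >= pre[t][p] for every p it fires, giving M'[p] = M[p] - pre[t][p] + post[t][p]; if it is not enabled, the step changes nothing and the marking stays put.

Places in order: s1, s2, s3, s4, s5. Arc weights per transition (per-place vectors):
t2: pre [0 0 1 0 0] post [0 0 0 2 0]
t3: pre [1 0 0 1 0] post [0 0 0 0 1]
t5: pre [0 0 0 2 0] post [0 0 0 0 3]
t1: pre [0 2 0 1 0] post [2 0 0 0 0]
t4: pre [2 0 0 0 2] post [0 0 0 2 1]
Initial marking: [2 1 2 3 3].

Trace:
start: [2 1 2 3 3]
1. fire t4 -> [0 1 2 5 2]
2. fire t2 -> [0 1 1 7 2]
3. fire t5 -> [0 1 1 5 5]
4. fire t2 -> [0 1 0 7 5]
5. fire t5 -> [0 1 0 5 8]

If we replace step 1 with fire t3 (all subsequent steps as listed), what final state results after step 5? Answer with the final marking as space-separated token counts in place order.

1 1 0 2 10

(re-executing from step 1 with the substitution; state before step 1: [2 1 2 3 3])
1. fire t3 -> [1 1 2 2 4]
2. fire t2 -> [1 1 1 4 4]
3. fire t5 -> [1 1 1 2 7]
4. fire t2 -> [1 1 0 4 7]
5. fire t5 -> [1 1 0 2 10]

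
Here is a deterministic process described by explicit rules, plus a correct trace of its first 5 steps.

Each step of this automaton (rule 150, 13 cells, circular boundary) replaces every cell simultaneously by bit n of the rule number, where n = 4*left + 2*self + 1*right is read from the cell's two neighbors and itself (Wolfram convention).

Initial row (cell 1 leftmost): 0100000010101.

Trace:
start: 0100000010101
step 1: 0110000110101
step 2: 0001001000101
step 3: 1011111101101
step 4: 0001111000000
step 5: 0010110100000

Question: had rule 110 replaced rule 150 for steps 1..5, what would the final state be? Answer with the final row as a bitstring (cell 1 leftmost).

(re-executing steps 1..5 under rule 110; state before step 1: 0100000010101)
step 1: 1100000111111
step 2: 0100001100000
step 3: 1100011100000
step 4: 1100110100001
step 5: 0101111100011

0101111100011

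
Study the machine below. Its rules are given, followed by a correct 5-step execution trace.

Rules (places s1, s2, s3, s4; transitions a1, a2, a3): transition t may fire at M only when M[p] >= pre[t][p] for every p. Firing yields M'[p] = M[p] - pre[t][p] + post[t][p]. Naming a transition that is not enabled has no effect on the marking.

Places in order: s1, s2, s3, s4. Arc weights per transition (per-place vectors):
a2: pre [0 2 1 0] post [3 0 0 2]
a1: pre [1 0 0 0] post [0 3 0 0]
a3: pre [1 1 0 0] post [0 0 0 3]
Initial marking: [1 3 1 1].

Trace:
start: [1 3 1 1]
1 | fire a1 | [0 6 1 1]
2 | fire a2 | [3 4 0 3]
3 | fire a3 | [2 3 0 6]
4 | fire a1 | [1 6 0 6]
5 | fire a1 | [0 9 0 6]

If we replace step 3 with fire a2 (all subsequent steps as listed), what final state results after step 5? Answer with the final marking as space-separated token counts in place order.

1 10 0 3

(re-executing from step 3 with the substitution; state before step 3: [3 4 0 3])
3 | fire a2 | [3 4 0 3]
4 | fire a1 | [2 7 0 3]
5 | fire a1 | [1 10 0 3]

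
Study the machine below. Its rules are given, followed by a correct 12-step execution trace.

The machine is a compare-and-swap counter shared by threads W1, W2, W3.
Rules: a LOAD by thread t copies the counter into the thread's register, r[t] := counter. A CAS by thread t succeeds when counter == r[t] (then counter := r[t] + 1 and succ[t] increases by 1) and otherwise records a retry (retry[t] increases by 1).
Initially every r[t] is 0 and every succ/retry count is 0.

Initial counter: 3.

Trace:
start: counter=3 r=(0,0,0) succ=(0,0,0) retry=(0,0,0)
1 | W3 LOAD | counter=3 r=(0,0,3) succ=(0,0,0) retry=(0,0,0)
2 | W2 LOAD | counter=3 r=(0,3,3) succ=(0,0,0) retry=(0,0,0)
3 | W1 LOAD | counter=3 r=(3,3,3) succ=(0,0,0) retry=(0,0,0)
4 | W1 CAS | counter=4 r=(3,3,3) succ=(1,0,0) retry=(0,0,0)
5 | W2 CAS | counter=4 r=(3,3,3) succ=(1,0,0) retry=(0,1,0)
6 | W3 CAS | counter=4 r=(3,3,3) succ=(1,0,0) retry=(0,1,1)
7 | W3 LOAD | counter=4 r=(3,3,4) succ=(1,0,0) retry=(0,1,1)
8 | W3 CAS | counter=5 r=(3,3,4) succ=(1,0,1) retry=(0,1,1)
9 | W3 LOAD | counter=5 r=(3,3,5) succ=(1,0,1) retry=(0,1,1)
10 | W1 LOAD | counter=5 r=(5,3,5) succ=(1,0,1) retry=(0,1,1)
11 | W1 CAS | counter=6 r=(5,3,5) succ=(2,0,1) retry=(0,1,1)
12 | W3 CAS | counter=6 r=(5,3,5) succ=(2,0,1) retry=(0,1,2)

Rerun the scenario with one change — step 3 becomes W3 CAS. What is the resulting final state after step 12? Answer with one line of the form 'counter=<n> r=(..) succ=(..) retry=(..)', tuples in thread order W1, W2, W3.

(re-executing from step 3 with the substitution; state before step 3: counter=3 r=(0,3,3) succ=(0,0,0) retry=(0,0,0))
3 | W3 CAS | counter=4 r=(0,3,3) succ=(0,0,1) retry=(0,0,0)
4 | W1 CAS | counter=4 r=(0,3,3) succ=(0,0,1) retry=(1,0,0)
5 | W2 CAS | counter=4 r=(0,3,3) succ=(0,0,1) retry=(1,1,0)
6 | W3 CAS | counter=4 r=(0,3,3) succ=(0,0,1) retry=(1,1,1)
7 | W3 LOAD | counter=4 r=(0,3,4) succ=(0,0,1) retry=(1,1,1)
8 | W3 CAS | counter=5 r=(0,3,4) succ=(0,0,2) retry=(1,1,1)
9 | W3 LOAD | counter=5 r=(0,3,5) succ=(0,0,2) retry=(1,1,1)
10 | W1 LOAD | counter=5 r=(5,3,5) succ=(0,0,2) retry=(1,1,1)
11 | W1 CAS | counter=6 r=(5,3,5) succ=(1,0,2) retry=(1,1,1)
12 | W3 CAS | counter=6 r=(5,3,5) succ=(1,0,2) retry=(1,1,2)

counter=6 r=(5,3,5) succ=(1,0,2) retry=(1,1,2)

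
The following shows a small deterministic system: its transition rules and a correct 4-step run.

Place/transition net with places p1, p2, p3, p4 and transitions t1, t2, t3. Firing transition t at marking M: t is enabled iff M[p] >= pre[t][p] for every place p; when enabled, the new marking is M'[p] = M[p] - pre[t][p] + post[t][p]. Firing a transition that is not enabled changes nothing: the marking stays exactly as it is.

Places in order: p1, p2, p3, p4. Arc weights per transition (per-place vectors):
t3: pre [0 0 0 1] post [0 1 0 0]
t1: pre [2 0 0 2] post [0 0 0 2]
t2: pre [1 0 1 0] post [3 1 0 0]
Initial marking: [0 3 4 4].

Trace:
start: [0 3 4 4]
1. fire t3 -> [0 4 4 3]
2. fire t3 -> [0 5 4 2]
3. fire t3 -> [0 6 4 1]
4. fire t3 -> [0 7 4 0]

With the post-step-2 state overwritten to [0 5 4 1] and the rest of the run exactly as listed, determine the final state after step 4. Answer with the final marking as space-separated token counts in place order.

state after step 2 := [0 5 4 1]
3. fire t3 -> [0 6 4 0]
4. fire t3 -> [0 6 4 0]

0 6 4 0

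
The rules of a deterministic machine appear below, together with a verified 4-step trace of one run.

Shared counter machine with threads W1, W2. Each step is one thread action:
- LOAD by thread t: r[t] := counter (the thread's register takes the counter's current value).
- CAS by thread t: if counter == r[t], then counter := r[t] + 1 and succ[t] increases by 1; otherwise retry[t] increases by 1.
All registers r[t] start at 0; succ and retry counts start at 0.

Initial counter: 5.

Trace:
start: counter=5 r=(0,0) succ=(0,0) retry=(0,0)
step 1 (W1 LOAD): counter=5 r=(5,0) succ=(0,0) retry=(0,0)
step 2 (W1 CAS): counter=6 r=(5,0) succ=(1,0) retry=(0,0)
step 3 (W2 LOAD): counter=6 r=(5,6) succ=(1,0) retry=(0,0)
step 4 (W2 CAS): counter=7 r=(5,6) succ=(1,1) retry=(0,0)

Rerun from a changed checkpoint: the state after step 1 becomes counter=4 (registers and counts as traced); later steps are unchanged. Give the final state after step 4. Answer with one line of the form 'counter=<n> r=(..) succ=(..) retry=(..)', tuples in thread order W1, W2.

state after step 1 := counter=4 r=(5,0) succ=(0,0) retry=(0,0)
step 2 (W1 CAS): counter=4 r=(5,0) succ=(0,0) retry=(1,0)
step 3 (W2 LOAD): counter=4 r=(5,4) succ=(0,0) retry=(1,0)
step 4 (W2 CAS): counter=5 r=(5,4) succ=(0,1) retry=(1,0)

counter=5 r=(5,4) succ=(0,1) retry=(1,0)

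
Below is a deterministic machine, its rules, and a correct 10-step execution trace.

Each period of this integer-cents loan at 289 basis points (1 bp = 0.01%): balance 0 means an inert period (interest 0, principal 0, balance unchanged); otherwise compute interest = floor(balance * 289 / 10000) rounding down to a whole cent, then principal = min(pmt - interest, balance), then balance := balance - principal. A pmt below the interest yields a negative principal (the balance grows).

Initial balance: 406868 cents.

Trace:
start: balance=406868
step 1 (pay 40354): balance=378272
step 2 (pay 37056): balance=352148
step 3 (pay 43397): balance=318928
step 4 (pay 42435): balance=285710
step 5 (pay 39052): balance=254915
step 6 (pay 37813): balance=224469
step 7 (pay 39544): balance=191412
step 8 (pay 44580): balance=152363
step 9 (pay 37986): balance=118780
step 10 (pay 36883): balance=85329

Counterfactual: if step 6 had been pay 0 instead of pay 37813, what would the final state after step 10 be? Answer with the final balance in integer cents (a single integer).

127707

(re-executing from step 6 with the substitution; state before step 6: balance=254915)
step 6 (pay 0): balance=262282
step 7 (pay 39544): balance=230317
step 8 (pay 44580): balance=192393
step 9 (pay 37986): balance=159967
step 10 (pay 36883): balance=127707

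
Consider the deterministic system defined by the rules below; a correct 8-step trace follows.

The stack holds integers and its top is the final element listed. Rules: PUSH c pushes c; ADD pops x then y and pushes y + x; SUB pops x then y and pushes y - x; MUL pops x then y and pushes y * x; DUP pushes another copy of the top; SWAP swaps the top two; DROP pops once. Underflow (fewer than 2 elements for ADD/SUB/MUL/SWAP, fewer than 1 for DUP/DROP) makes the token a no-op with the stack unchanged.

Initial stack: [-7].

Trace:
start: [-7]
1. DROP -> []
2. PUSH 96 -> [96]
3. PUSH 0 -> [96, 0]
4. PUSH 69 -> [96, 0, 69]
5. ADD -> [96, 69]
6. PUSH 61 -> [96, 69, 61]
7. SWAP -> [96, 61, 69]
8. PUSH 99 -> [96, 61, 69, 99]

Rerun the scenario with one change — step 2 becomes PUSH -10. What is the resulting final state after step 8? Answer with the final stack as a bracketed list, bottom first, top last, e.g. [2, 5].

[-10, 61, 69, 99]

(re-executing from step 2 with the substitution; state before step 2: [])
2. PUSH -10 -> [-10]
3. PUSH 0 -> [-10, 0]
4. PUSH 69 -> [-10, 0, 69]
5. ADD -> [-10, 69]
6. PUSH 61 -> [-10, 69, 61]
7. SWAP -> [-10, 61, 69]
8. PUSH 99 -> [-10, 61, 69, 99]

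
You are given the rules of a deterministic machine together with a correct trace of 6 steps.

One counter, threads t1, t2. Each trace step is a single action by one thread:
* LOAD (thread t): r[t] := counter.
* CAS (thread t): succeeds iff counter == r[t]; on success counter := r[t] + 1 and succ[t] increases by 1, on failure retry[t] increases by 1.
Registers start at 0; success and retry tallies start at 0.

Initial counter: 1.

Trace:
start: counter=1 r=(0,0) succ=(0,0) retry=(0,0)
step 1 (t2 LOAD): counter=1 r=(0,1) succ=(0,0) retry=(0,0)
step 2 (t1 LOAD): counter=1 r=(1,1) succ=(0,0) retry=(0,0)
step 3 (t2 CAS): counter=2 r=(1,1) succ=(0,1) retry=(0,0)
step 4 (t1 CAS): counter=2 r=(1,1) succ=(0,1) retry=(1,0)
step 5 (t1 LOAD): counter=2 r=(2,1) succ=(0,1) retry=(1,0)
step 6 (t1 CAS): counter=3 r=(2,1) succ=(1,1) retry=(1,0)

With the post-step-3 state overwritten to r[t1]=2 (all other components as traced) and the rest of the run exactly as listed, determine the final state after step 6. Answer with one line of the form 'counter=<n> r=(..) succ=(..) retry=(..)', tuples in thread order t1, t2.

state after step 3 := counter=2 r=(2,1) succ=(0,1) retry=(0,0)
step 4 (t1 CAS): counter=3 r=(2,1) succ=(1,1) retry=(0,0)
step 5 (t1 LOAD): counter=3 r=(3,1) succ=(1,1) retry=(0,0)
step 6 (t1 CAS): counter=4 r=(3,1) succ=(2,1) retry=(0,0)

counter=4 r=(3,1) succ=(2,1) retry=(0,0)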